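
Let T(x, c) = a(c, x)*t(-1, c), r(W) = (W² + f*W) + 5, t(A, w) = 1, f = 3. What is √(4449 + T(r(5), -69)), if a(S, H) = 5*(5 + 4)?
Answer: √4494 ≈ 67.037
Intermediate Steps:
r(W) = 5 + W² + 3*W (r(W) = (W² + 3*W) + 5 = 5 + W² + 3*W)
a(S, H) = 45 (a(S, H) = 5*9 = 45)
T(x, c) = 45 (T(x, c) = 45*1 = 45)
√(4449 + T(r(5), -69)) = √(4449 + 45) = √4494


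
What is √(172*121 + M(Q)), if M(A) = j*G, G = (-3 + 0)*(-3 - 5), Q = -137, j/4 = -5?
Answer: 2*√5083 ≈ 142.59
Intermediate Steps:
j = -20 (j = 4*(-5) = -20)
G = 24 (G = -3*(-8) = 24)
M(A) = -480 (M(A) = -20*24 = -480)
√(172*121 + M(Q)) = √(172*121 - 480) = √(20812 - 480) = √20332 = 2*√5083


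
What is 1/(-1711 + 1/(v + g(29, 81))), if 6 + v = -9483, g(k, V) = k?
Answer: -9460/16186061 ≈ -0.00058445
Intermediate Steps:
v = -9489 (v = -6 - 9483 = -9489)
1/(-1711 + 1/(v + g(29, 81))) = 1/(-1711 + 1/(-9489 + 29)) = 1/(-1711 + 1/(-9460)) = 1/(-1711 - 1/9460) = 1/(-16186061/9460) = -9460/16186061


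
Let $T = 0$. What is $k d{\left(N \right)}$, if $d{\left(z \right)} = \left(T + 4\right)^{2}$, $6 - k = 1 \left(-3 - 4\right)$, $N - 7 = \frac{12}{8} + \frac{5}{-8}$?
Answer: $208$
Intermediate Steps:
$N = \frac{63}{8}$ ($N = 7 + \left(\frac{12}{8} + \frac{5}{-8}\right) = 7 + \left(12 \cdot \frac{1}{8} + 5 \left(- \frac{1}{8}\right)\right) = 7 + \left(\frac{3}{2} - \frac{5}{8}\right) = 7 + \frac{7}{8} = \frac{63}{8} \approx 7.875$)
$k = 13$ ($k = 6 - 1 \left(-3 - 4\right) = 6 - 1 \left(-7\right) = 6 - -7 = 6 + 7 = 13$)
$d{\left(z \right)} = 16$ ($d{\left(z \right)} = \left(0 + 4\right)^{2} = 4^{2} = 16$)
$k d{\left(N \right)} = 13 \cdot 16 = 208$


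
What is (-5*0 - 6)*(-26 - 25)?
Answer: 306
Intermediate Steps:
(-5*0 - 6)*(-26 - 25) = (0 - 6)*(-51) = -6*(-51) = 306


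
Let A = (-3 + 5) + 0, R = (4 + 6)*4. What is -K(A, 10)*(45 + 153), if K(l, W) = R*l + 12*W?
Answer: -39600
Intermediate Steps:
R = 40 (R = 10*4 = 40)
A = 2 (A = 2 + 0 = 2)
K(l, W) = 12*W + 40*l (K(l, W) = 40*l + 12*W = 12*W + 40*l)
-K(A, 10)*(45 + 153) = -(12*10 + 40*2)*(45 + 153) = -(120 + 80)*198 = -200*198 = -1*39600 = -39600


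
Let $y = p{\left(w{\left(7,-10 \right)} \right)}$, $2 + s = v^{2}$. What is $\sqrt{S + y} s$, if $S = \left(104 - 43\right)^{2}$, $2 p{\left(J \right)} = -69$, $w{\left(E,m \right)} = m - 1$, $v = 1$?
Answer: $- \frac{\sqrt{14746}}{2} \approx -60.717$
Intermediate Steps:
$w{\left(E,m \right)} = -1 + m$ ($w{\left(E,m \right)} = m - 1 = -1 + m$)
$s = -1$ ($s = -2 + 1^{2} = -2 + 1 = -1$)
$p{\left(J \right)} = - \frac{69}{2}$ ($p{\left(J \right)} = \frac{1}{2} \left(-69\right) = - \frac{69}{2}$)
$S = 3721$ ($S = 61^{2} = 3721$)
$y = - \frac{69}{2} \approx -34.5$
$\sqrt{S + y} s = \sqrt{3721 - \frac{69}{2}} \left(-1\right) = \sqrt{\frac{7373}{2}} \left(-1\right) = \frac{\sqrt{14746}}{2} \left(-1\right) = - \frac{\sqrt{14746}}{2}$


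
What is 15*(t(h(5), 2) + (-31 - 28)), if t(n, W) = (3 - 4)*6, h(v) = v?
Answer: -975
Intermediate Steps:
t(n, W) = -6 (t(n, W) = -1*6 = -6)
15*(t(h(5), 2) + (-31 - 28)) = 15*(-6 + (-31 - 28)) = 15*(-6 - 59) = 15*(-65) = -975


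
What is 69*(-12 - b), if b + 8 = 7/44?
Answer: -12627/44 ≈ -286.98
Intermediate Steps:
b = -345/44 (b = -8 + 7/44 = -345/44 ≈ -7.8409)
69*(-12 - b) = 69*(-12 - 1*(-345/44)) = 69*(-12 + 345/44) = 69*(-183/44) = -12627/44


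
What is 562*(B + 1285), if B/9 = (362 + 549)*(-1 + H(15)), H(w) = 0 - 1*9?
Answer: -45356210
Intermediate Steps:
H(w) = -9 (H(w) = 0 - 9 = -9)
B = -81990 (B = 9*((362 + 549)*(-1 - 9)) = 9*(911*(-10)) = 9*(-9110) = -81990)
562*(B + 1285) = 562*(-81990 + 1285) = 562*(-80705) = -45356210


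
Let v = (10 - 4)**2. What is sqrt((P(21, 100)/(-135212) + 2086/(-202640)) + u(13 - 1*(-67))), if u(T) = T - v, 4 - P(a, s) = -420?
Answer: sqrt(5810164430314090)/11493020 ≈ 6.6322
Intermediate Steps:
v = 36 (v = 6**2 = 36)
P(a, s) = 424 (P(a, s) = 4 - 1*(-420) = 4 + 420 = 424)
u(T) = -36 + T (u(T) = T - 1*36 = T - 36 = -36 + T)
sqrt((P(21, 100)/(-135212) + 2086/(-202640)) + u(13 - 1*(-67))) = sqrt((424/(-135212) + 2086/(-202640)) + (-36 + (13 - 1*(-67)))) = sqrt((424*(-1/135212) + 2086*(-1/202640)) + (-36 + (13 + 67))) = sqrt((-106/33803 - 7/680) + (-36 + 80)) = sqrt(-308701/22986040 + 44) = sqrt(1011077059/22986040) = sqrt(5810164430314090)/11493020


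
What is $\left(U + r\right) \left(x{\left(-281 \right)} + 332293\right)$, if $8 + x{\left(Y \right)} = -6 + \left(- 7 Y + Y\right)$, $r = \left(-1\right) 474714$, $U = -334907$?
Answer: $-270385077265$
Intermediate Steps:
$r = -474714$
$x{\left(Y \right)} = -14 - 6 Y$ ($x{\left(Y \right)} = -8 + \left(-6 + \left(- 7 Y + Y\right)\right) = -8 - \left(6 + 6 Y\right) = -14 - 6 Y$)
$\left(U + r\right) \left(x{\left(-281 \right)} + 332293\right) = \left(-334907 - 474714\right) \left(\left(-14 - -1686\right) + 332293\right) = - 809621 \left(\left(-14 + 1686\right) + 332293\right) = - 809621 \left(1672 + 332293\right) = \left(-809621\right) 333965 = -270385077265$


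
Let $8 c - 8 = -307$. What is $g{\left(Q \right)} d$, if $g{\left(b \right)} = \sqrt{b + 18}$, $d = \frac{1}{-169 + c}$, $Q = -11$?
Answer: $- \frac{8 \sqrt{7}}{1651} \approx -0.01282$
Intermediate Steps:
$c = - \frac{299}{8}$ ($c = 1 + \frac{1}{8} \left(-307\right) = 1 - \frac{307}{8} = - \frac{299}{8} \approx -37.375$)
$d = - \frac{8}{1651}$ ($d = \frac{1}{-169 - \frac{299}{8}} = \frac{1}{- \frac{1651}{8}} = - \frac{8}{1651} \approx -0.0048455$)
$g{\left(b \right)} = \sqrt{18 + b}$
$g{\left(Q \right)} d = \sqrt{18 - 11} \left(- \frac{8}{1651}\right) = \sqrt{7} \left(- \frac{8}{1651}\right) = - \frac{8 \sqrt{7}}{1651}$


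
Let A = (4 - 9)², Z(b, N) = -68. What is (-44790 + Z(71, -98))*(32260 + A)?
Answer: -1448240530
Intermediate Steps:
A = 25 (A = (-5)² = 25)
(-44790 + Z(71, -98))*(32260 + A) = (-44790 - 68)*(32260 + 25) = -44858*32285 = -1448240530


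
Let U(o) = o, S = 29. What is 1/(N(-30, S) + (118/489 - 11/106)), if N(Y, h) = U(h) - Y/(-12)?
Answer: 25917/690365 ≈ 0.037541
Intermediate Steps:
N(Y, h) = h + Y/12 (N(Y, h) = h - Y/(-12) = h - Y*(-1)/12 = h - (-1)*Y/12 = h + Y/12)
1/(N(-30, S) + (118/489 - 11/106)) = 1/((29 + (1/12)*(-30)) + (118/489 - 11/106)) = 1/((29 - 5/2) + (118*(1/489) - 11*1/106)) = 1/(53/2 + (118/489 - 11/106)) = 1/(53/2 + 7129/51834) = 1/(690365/25917) = 25917/690365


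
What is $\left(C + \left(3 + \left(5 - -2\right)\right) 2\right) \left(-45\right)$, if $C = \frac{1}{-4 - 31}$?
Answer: $- \frac{6291}{7} \approx -898.71$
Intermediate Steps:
$C = - \frac{1}{35}$ ($C = \frac{1}{-35} = - \frac{1}{35} \approx -0.028571$)
$\left(C + \left(3 + \left(5 - -2\right)\right) 2\right) \left(-45\right) = \left(- \frac{1}{35} + \left(3 + \left(5 - -2\right)\right) 2\right) \left(-45\right) = \left(- \frac{1}{35} + \left(3 + \left(5 + 2\right)\right) 2\right) \left(-45\right) = \left(- \frac{1}{35} + \left(3 + 7\right) 2\right) \left(-45\right) = \left(- \frac{1}{35} + 10 \cdot 2\right) \left(-45\right) = \left(- \frac{1}{35} + 20\right) \left(-45\right) = \frac{699}{35} \left(-45\right) = - \frac{6291}{7}$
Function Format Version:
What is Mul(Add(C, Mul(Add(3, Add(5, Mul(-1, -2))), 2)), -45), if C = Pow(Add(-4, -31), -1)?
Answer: Rational(-6291, 7) ≈ -898.71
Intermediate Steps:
C = Rational(-1, 35) (C = Pow(-35, -1) = Rational(-1, 35) ≈ -0.028571)
Mul(Add(C, Mul(Add(3, Add(5, Mul(-1, -2))), 2)), -45) = Mul(Add(Rational(-1, 35), Mul(Add(3, Add(5, Mul(-1, -2))), 2)), -45) = Mul(Add(Rational(-1, 35), Mul(Add(3, Add(5, 2)), 2)), -45) = Mul(Add(Rational(-1, 35), Mul(Add(3, 7), 2)), -45) = Mul(Add(Rational(-1, 35), Mul(10, 2)), -45) = Mul(Add(Rational(-1, 35), 20), -45) = Mul(Rational(699, 35), -45) = Rational(-6291, 7)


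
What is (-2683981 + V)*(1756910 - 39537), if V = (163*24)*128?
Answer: -3749446015385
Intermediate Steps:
V = 500736 (V = 3912*128 = 500736)
(-2683981 + V)*(1756910 - 39537) = (-2683981 + 500736)*(1756910 - 39537) = -2183245*1717373 = -3749446015385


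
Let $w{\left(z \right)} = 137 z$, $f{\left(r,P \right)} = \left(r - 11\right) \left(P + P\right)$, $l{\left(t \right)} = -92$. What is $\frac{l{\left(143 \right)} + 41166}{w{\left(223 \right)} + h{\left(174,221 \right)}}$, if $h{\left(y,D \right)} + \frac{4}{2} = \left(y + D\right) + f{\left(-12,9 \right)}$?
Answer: $\frac{20537}{15265} \approx 1.3454$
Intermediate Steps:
$f{\left(r,P \right)} = 2 P \left(-11 + r\right)$ ($f{\left(r,P \right)} = \left(-11 + r\right) 2 P = 2 P \left(-11 + r\right)$)
$h{\left(y,D \right)} = -416 + D + y$ ($h{\left(y,D \right)} = -2 + \left(\left(y + D\right) + 2 \cdot 9 \left(-11 - 12\right)\right) = -2 + \left(\left(D + y\right) + 2 \cdot 9 \left(-23\right)\right) = -2 - \left(414 - D - y\right) = -2 + \left(-414 + D + y\right) = -416 + D + y$)
$\frac{l{\left(143 \right)} + 41166}{w{\left(223 \right)} + h{\left(174,221 \right)}} = \frac{-92 + 41166}{137 \cdot 223 + \left(-416 + 221 + 174\right)} = \frac{41074}{30551 - 21} = \frac{41074}{30530} = 41074 \cdot \frac{1}{30530} = \frac{20537}{15265}$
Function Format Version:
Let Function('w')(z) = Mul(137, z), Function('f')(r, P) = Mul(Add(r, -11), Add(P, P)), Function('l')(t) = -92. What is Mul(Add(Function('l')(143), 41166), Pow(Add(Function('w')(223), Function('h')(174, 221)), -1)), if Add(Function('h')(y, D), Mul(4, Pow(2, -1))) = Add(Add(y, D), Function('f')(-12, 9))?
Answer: Rational(20537, 15265) ≈ 1.3454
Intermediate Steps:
Function('f')(r, P) = Mul(2, P, Add(-11, r)) (Function('f')(r, P) = Mul(Add(-11, r), Mul(2, P)) = Mul(2, P, Add(-11, r)))
Function('h')(y, D) = Add(-416, D, y) (Function('h')(y, D) = Add(-2, Add(Add(y, D), Mul(2, 9, Add(-11, -12)))) = Add(-2, Add(Add(D, y), Mul(2, 9, -23))) = Add(-2, Add(Add(D, y), -414)) = Add(-2, Add(-414, D, y)) = Add(-416, D, y))
Mul(Add(Function('l')(143), 41166), Pow(Add(Function('w')(223), Function('h')(174, 221)), -1)) = Mul(Add(-92, 41166), Pow(Add(Mul(137, 223), Add(-416, 221, 174)), -1)) = Mul(41074, Pow(Add(30551, -21), -1)) = Mul(41074, Pow(30530, -1)) = Mul(41074, Rational(1, 30530)) = Rational(20537, 15265)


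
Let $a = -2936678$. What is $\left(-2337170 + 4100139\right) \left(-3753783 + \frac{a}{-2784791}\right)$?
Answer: $- \frac{18429193228797517075}{2784791} \approx -6.6178 \cdot 10^{12}$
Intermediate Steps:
$\left(-2337170 + 4100139\right) \left(-3753783 + \frac{a}{-2784791}\right) = \left(-2337170 + 4100139\right) \left(-3753783 - \frac{2936678}{-2784791}\right) = 1762969 \left(-3753783 - - \frac{2936678}{2784791}\right) = 1762969 \left(-3753783 + \frac{2936678}{2784791}\right) = 1762969 \left(- \frac{10453498177675}{2784791}\right) = - \frac{18429193228797517075}{2784791}$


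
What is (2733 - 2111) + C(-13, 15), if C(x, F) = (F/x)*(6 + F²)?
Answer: 4621/13 ≈ 355.46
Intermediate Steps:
C(x, F) = F*(6 + F²)/x
(2733 - 2111) + C(-13, 15) = (2733 - 2111) + 15*(6 + 15²)/(-13) = 622 + 15*(-1/13)*(6 + 225) = 622 + 15*(-1/13)*231 = 622 - 3465/13 = 4621/13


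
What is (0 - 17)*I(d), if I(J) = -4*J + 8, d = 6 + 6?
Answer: 680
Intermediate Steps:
d = 12
I(J) = 8 - 4*J
(0 - 17)*I(d) = (0 - 17)*(8 - 4*12) = -17*(8 - 48) = -17*(-40) = 680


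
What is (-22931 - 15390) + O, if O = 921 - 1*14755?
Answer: -52155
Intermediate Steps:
O = -13834 (O = 921 - 14755 = -13834)
(-22931 - 15390) + O = (-22931 - 15390) - 13834 = -38321 - 13834 = -52155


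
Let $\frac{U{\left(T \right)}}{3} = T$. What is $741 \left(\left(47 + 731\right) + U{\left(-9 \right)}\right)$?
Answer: $556491$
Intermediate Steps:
$U{\left(T \right)} = 3 T$
$741 \left(\left(47 + 731\right) + U{\left(-9 \right)}\right) = 741 \left(\left(47 + 731\right) + 3 \left(-9\right)\right) = 741 \left(778 - 27\right) = 741 \cdot 751 = 556491$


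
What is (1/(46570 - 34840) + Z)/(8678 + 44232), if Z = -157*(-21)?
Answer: 3515801/56421300 ≈ 0.062313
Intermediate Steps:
Z = 3297
(1/(46570 - 34840) + Z)/(8678 + 44232) = (1/(46570 - 34840) + 3297)/(8678 + 44232) = (1/11730 + 3297)/52910 = (1/11730 + 3297)*(1/52910) = (38673811/11730)*(1/52910) = 3515801/56421300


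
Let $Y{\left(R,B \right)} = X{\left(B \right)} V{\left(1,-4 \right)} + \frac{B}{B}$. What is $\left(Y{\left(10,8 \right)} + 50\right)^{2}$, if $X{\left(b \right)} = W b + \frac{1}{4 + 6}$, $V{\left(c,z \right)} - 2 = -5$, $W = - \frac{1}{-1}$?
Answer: $\frac{71289}{100} \approx 712.89$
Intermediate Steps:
$W = 1$ ($W = \left(-1\right) \left(-1\right) = 1$)
$V{\left(c,z \right)} = -3$ ($V{\left(c,z \right)} = 2 - 5 = -3$)
$X{\left(b \right)} = \frac{1}{10} + b$ ($X{\left(b \right)} = 1 b + \frac{1}{4 + 6} = b + \frac{1}{10} = \frac{1}{10} + b$)
$Y{\left(R,B \right)} = \frac{7}{10} - 3 B$ ($Y{\left(R,B \right)} = \left(\frac{1}{10} + B\right) \left(-3\right) + \frac{B}{B} = \left(- \frac{3}{10} - 3 B\right) + 1 = \frac{7}{10} - 3 B$)
$\left(Y{\left(10,8 \right)} + 50\right)^{2} = \left(\left(\frac{7}{10} - 24\right) + 50\right)^{2} = \left(- \frac{233}{10} + 50\right)^{2} = \left(\frac{267}{10}\right)^{2} = \frac{71289}{100}$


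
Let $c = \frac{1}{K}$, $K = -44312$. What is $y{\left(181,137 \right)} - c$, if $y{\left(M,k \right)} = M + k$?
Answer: $\frac{14091217}{44312} \approx 318.0$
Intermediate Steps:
$c = - \frac{1}{44312}$ ($c = \frac{1}{-44312} = - \frac{1}{44312} \approx -2.2567 \cdot 10^{-5}$)
$y{\left(181,137 \right)} - c = \left(181 + 137\right) - - \frac{1}{44312} = 318 + \frac{1}{44312} = \frac{14091217}{44312}$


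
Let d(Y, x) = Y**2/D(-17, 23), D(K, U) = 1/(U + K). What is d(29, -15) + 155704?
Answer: 160750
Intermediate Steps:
D(K, U) = 1/(K + U)
d(Y, x) = 6*Y**2 (d(Y, x) = Y**2/(1/(-17 + 23)) = Y**2/(1/6) = Y**2*6 = 6*Y**2)
d(29, -15) + 155704 = 6*29**2 + 155704 = 6*841 + 155704 = 5046 + 155704 = 160750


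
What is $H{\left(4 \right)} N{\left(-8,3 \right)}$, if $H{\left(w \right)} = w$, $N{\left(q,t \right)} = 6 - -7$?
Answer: $52$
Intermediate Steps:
$N{\left(q,t \right)} = 13$ ($N{\left(q,t \right)} = 6 + 7 = 13$)
$H{\left(4 \right)} N{\left(-8,3 \right)} = 4 \cdot 13 = 52$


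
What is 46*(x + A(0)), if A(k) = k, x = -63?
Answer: -2898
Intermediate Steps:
46*(x + A(0)) = 46*(-63 + 0) = 46*(-63) = -2898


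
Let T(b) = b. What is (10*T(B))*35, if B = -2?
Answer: -700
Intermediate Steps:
(10*T(B))*35 = (10*(-2))*35 = -20*35 = -700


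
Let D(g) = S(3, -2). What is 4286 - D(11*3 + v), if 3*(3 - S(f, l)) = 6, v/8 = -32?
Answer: 4285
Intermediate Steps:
v = -256 (v = 8*(-32) = -256)
S(f, l) = 1 (S(f, l) = 3 - ⅓*6 = 3 - 2 = 1)
D(g) = 1
4286 - D(11*3 + v) = 4286 - 1*1 = 4286 - 1 = 4285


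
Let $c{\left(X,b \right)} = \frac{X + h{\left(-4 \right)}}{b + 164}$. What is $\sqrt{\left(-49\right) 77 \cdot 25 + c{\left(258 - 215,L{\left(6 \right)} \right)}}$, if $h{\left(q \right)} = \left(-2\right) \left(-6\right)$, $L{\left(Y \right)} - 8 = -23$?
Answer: $\frac{i \sqrt{2094101130}}{149} \approx 307.12 i$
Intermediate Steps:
$L{\left(Y \right)} = -15$ ($L{\left(Y \right)} = 8 - 23 = -15$)
$h{\left(q \right)} = 12$
$c{\left(X,b \right)} = \frac{12 + X}{164 + b}$ ($c{\left(X,b \right)} = \frac{X + 12}{b + 164} = \frac{12 + X}{164 + b}$)
$\sqrt{\left(-49\right) 77 \cdot 25 + c{\left(258 - 215,L{\left(6 \right)} \right)}} = \sqrt{\left(-49\right) 77 \cdot 25 + \frac{12 + \left(258 - 215\right)}{164 - 15}} = \sqrt{\left(-3773\right) 25 + \frac{12 + \left(258 - 215\right)}{149}} = \sqrt{-94325 + \frac{12 + 43}{149}} = \sqrt{-94325 + \frac{1}{149} \cdot 55} = \sqrt{-94325 + \frac{55}{149}} = \sqrt{- \frac{14054370}{149}} = \frac{i \sqrt{2094101130}}{149}$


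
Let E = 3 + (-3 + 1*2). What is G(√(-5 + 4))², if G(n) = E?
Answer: 4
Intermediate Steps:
E = 2 (E = 3 + (-3 + 2) = 3 - 1 = 2)
G(n) = 2
G(√(-5 + 4))² = 2² = 4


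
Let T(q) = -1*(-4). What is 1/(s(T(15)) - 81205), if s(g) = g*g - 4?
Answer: -1/81193 ≈ -1.2316e-5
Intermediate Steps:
T(q) = 4
s(g) = -4 + g² (s(g) = g² - 4 = -4 + g²)
1/(s(T(15)) - 81205) = 1/((-4 + 4²) - 81205) = 1/((-4 + 16) - 81205) = 1/(12 - 81205) = 1/(-81193) = -1/81193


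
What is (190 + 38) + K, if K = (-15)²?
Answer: 453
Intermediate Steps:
K = 225
(190 + 38) + K = (190 + 38) + 225 = 228 + 225 = 453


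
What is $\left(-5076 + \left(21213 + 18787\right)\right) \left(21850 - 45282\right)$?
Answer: $-818339168$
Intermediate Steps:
$\left(-5076 + \left(21213 + 18787\right)\right) \left(21850 - 45282\right) = \left(-5076 + 40000\right) \left(-23432\right) = 34924 \left(-23432\right) = -818339168$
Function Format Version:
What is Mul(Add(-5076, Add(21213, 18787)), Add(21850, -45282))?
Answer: -818339168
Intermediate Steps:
Mul(Add(-5076, Add(21213, 18787)), Add(21850, -45282)) = Mul(Add(-5076, 40000), -23432) = Mul(34924, -23432) = -818339168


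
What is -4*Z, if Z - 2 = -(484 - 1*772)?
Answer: -1160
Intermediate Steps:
Z = 290 (Z = 2 - (484 - 1*772) = 2 - (484 - 772) = 2 - 1*(-288) = 2 + 288 = 290)
-4*Z = -4*290 = -1160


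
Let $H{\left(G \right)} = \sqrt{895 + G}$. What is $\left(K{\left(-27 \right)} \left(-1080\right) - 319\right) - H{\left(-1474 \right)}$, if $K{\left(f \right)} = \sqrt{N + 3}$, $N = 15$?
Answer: $-319 - 3240 \sqrt{2} - i \sqrt{579} \approx -4901.1 - 24.062 i$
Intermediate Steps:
$K{\left(f \right)} = 3 \sqrt{2}$ ($K{\left(f \right)} = \sqrt{15 + 3} = \sqrt{18} = 3 \sqrt{2}$)
$\left(K{\left(-27 \right)} \left(-1080\right) - 319\right) - H{\left(-1474 \right)} = \left(3 \sqrt{2} \left(-1080\right) - 319\right) - \sqrt{895 - 1474} = \left(- 3240 \sqrt{2} - 319\right) - \sqrt{-579} = \left(-319 - 3240 \sqrt{2}\right) - i \sqrt{579} = -319 - 3240 \sqrt{2} - i \sqrt{579}$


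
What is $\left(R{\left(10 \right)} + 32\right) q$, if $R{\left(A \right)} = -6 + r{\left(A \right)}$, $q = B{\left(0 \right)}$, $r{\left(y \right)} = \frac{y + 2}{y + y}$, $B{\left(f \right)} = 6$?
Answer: $\frac{798}{5} \approx 159.6$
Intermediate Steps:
$r{\left(y \right)} = \frac{2 + y}{2 y}$
$q = 6$
$R{\left(A \right)} = -6 + \frac{2 + A}{2 A}$
$\left(R{\left(10 \right)} + 32\right) q = \left(\left(- \frac{11}{2} + \frac{1}{10}\right) + 32\right) 6 = \left(- \frac{27}{5} + 32\right) 6 = \frac{133}{5} \cdot 6 = \frac{798}{5}$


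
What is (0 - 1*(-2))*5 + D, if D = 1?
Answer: 11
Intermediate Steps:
(0 - 1*(-2))*5 + D = (0 - 1*(-2))*5 + 1 = (0 + 2)*5 + 1 = 2*5 + 1 = 10 + 1 = 11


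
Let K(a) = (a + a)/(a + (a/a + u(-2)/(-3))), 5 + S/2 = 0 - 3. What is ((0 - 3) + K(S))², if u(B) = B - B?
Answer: 169/225 ≈ 0.75111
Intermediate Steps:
u(B) = 0
S = -16 (S = -10 + 2*(0 - 3) = -10 + 2*(-3) = -10 - 6 = -16)
K(a) = 2*a/(1 + a) (K(a) = (a + a)/(a + (a/a + 0/(-3))) = (2*a)/(a + (1 + 0*(-⅓))) = (2*a)/(a + (1 + 0)) = (2*a)/(a + 1) = (2*a)/(1 + a) = 2*a/(1 + a))
((0 - 3) + K(S))² = ((0 - 3) + 2*(-16)/(1 - 16))² = (-3 + 2*(-16)/(-15))² = (-3 + 2*(-16)*(-1/15))² = (-3 + 32/15)² = (-13/15)² = 169/225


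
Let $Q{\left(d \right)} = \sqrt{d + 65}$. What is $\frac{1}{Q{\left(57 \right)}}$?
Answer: $\frac{\sqrt{122}}{122} \approx 0.090536$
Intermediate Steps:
$Q{\left(d \right)} = \sqrt{65 + d}$
$\frac{1}{Q{\left(57 \right)}} = \frac{1}{\sqrt{65 + 57}} = \frac{1}{\sqrt{122}} = \frac{\sqrt{122}}{122}$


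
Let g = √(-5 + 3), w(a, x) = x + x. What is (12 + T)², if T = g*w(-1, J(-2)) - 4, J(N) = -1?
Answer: 56 - 32*I*√2 ≈ 56.0 - 45.255*I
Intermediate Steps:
w(a, x) = 2*x
g = I*√2 (g = √(-2) = I*√2 ≈ 1.4142*I)
T = -4 - 2*I*√2 (T = (I*√2)*(2*(-1)) - 4 = (I*√2)*(-2) - 4 = -2*I*√2 - 4 = -4 - 2*I*√2 ≈ -4.0 - 2.8284*I)
(12 + T)² = (12 + (-4 - 2*I*√2))² = (8 - 2*I*√2)²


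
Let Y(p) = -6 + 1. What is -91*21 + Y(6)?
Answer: -1916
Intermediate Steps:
Y(p) = -5
-91*21 + Y(6) = -91*21 - 5 = -1911 - 5 = -1916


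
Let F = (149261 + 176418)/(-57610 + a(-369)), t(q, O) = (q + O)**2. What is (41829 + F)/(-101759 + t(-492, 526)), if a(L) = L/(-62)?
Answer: -149370031781/359298684953 ≈ -0.41573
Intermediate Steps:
t(q, O) = (O + q)**2
a(L) = -L/62 (a(L) = L*(-1/62) = -L/62)
F = -20192098/3571451 (F = (149261 + 176418)/(-57610 - 1/62*(-369)) = 325679/(-57610 + 369/62) = 325679/(-3571451/62) = 325679*(-62/3571451) = -20192098/3571451 ≈ -5.6538)
(41829 + F)/(-101759 + t(-492, 526)) = (41829 - 20192098/3571451)/(-101759 + (526 - 492)**2) = 149370031781/(3571451*(-101759 + 34**2)) = 149370031781/(3571451*(-101759 + 1156)) = (149370031781/3571451)/(-100603) = (149370031781/3571451)*(-1/100603) = -149370031781/359298684953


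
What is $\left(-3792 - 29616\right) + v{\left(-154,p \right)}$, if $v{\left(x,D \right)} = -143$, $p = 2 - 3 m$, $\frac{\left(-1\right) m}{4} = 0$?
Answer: $-33551$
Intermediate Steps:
$m = 0$ ($m = \left(-4\right) 0 = 0$)
$p = 2$ ($p = 2 - 0 = 2 + 0 = 2$)
$\left(-3792 - 29616\right) + v{\left(-154,p \right)} = \left(-3792 - 29616\right) - 143 = -33408 - 143 = -33551$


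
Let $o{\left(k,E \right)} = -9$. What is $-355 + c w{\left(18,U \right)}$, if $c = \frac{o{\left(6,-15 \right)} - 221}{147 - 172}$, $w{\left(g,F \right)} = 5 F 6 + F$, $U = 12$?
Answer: $\frac{15337}{5} \approx 3067.4$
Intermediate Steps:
$w{\left(g,F \right)} = 31 F$ ($w{\left(g,F \right)} = 5 \cdot 6 F + F = 30 F + F = 31 F$)
$c = \frac{46}{5}$ ($c = \frac{-9 - 221}{147 - 172} = - \frac{230}{-25} = \left(-230\right) \left(- \frac{1}{25}\right) = \frac{46}{5} \approx 9.2$)
$-355 + c w{\left(18,U \right)} = -355 + \frac{46 \cdot 31 \cdot 12}{5} = -355 + \frac{46}{5} \cdot 372 = -355 + \frac{17112}{5} = \frac{15337}{5}$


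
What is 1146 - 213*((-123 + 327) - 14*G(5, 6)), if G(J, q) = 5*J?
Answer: 32244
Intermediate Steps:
1146 - 213*((-123 + 327) - 14*G(5, 6)) = 1146 - 213*((-123 + 327) - 70*5) = 1146 - 213*(204 - 14*25) = 1146 - 213*(204 - 350) = 1146 - 213*(-146) = 1146 + 31098 = 32244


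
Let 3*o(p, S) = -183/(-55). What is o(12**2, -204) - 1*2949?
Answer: -162134/55 ≈ -2947.9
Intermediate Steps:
o(p, S) = 61/55 (o(p, S) = (-183/(-55))/3 = (-183*(-1/55))/3 = (1/3)*(183/55) = 61/55)
o(12**2, -204) - 1*2949 = 61/55 - 1*2949 = 61/55 - 2949 = -162134/55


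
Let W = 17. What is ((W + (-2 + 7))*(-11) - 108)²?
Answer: 122500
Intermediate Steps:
((W + (-2 + 7))*(-11) - 108)² = ((17 + (-2 + 7))*(-11) - 108)² = ((17 + 5)*(-11) - 108)² = (22*(-11) - 108)² = (-242 - 108)² = (-350)² = 122500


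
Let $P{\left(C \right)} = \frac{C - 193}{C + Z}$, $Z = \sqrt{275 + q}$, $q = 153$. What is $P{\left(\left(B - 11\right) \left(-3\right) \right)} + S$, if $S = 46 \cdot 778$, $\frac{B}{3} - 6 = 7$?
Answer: $\frac{59306533}{1657} + \frac{277 \sqrt{107}}{3314} \approx 35792.0$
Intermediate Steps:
$B = 39$ ($B = 18 + 3 \cdot 7 = 18 + 21 = 39$)
$S = 35788$
$Z = 2 \sqrt{107}$ ($Z = \sqrt{275 + 153} = \sqrt{428} = 2 \sqrt{107} \approx 20.688$)
$P{\left(C \right)} = \frac{-193 + C}{C + 2 \sqrt{107}}$ ($P{\left(C \right)} = \frac{C - 193}{C + 2 \sqrt{107}} = \frac{-193 + C}{C + 2 \sqrt{107}}$)
$P{\left(\left(B - 11\right) \left(-3\right) \right)} + S = \frac{-193 + \left(39 - 11\right) \left(-3\right)}{\left(39 - 11\right) \left(-3\right) + 2 \sqrt{107}} + 35788 = \frac{-193 + 28 \left(-3\right)}{28 \left(-3\right) + 2 \sqrt{107}} + 35788 = \frac{-193 - 84}{-84 + 2 \sqrt{107}} + 35788 = \frac{1}{-84 + 2 \sqrt{107}} \left(-277\right) + 35788 = - \frac{277}{-84 + 2 \sqrt{107}} + 35788 = 35788 - \frac{277}{-84 + 2 \sqrt{107}}$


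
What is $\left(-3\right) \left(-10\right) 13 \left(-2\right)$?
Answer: $-780$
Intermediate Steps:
$\left(-3\right) \left(-10\right) 13 \left(-2\right) = 30 \left(-26\right) = -780$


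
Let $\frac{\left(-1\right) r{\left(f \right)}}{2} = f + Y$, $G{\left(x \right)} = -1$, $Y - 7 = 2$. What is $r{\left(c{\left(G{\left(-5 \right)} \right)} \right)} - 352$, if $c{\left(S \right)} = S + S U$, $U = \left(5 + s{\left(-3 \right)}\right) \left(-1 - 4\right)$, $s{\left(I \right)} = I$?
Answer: $-388$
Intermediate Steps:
$Y = 9$ ($Y = 7 + 2 = 9$)
$U = -10$ ($U = \left(5 - 3\right) \left(-1 - 4\right) = 2 \left(-5\right) = -10$)
$c{\left(S \right)} = - 9 S$ ($c{\left(S \right)} = S + S \left(-10\right) = S - 10 S = - 9 S$)
$r{\left(f \right)} = -18 - 2 f$ ($r{\left(f \right)} = - 2 \left(f + 9\right) = - 2 \left(9 + f\right) = -18 - 2 f$)
$r{\left(c{\left(G{\left(-5 \right)} \right)} \right)} - 352 = \left(-18 - 2 \left(\left(-9\right) \left(-1\right)\right)\right) - 352 = \left(-18 - 18\right) - 352 = -36 - 352 = -388$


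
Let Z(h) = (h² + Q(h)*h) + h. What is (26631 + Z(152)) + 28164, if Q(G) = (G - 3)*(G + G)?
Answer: 6963043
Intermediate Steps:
Q(G) = 2*G*(-3 + G) (Q(G) = (-3 + G)*(2*G) = 2*G*(-3 + G))
Z(h) = h + h² + 2*h²*(-3 + h) (Z(h) = (h² + (2*h*(-3 + h))*h) + h = (h² + 2*h²*(-3 + h)) + h = h + h² + 2*h²*(-3 + h))
(26631 + Z(152)) + 28164 = (26631 + 152*(1 + 152 + 2*152*(-3 + 152))) + 28164 = (26631 + 152*(1 + 152 + 2*152*149)) + 28164 = (26631 + 152*(1 + 152 + 45296)) + 28164 = (26631 + 152*45449) + 28164 = (26631 + 6908248) + 28164 = 6934879 + 28164 = 6963043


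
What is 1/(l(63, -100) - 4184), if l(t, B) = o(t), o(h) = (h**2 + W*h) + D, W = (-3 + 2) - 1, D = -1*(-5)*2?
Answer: -1/331 ≈ -0.0030211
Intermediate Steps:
D = 10 (D = 5*2 = 10)
W = -2 (W = -1 - 1 = -2)
o(h) = 10 + h**2 - 2*h (o(h) = (h**2 - 2*h) + 10 = 10 + h**2 - 2*h)
l(t, B) = 10 + t**2 - 2*t
1/(l(63, -100) - 4184) = 1/((10 + 63**2 - 2*63) - 4184) = 1/((10 + 3969 - 126) - 4184) = 1/(3853 - 4184) = 1/(-331) = -1/331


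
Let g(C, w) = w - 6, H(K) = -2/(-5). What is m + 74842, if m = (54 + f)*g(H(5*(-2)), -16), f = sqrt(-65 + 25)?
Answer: 73654 - 44*I*sqrt(10) ≈ 73654.0 - 139.14*I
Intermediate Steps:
f = 2*I*sqrt(10) (f = sqrt(-40) = 2*I*sqrt(10) ≈ 6.3246*I)
H(K) = 2/5 (H(K) = -2*(-1/5) = 2/5)
g(C, w) = -6 + w
m = -1188 - 44*I*sqrt(10) (m = (54 + 2*I*sqrt(10))*(-6 - 16) = (54 + 2*I*sqrt(10))*(-22) = -1188 - 44*I*sqrt(10) ≈ -1188.0 - 139.14*I)
m + 74842 = (-1188 - 44*I*sqrt(10)) + 74842 = 73654 - 44*I*sqrt(10)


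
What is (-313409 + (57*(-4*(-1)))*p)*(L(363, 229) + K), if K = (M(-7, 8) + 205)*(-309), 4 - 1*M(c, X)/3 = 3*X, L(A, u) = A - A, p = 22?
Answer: 13817548365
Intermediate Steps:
L(A, u) = 0
M(c, X) = 12 - 9*X
K = -44805 (K = ((12 - 9*8) + 205)*(-309) = ((12 - 72) + 205)*(-309) = (-60 + 205)*(-309) = 145*(-309) = -44805)
(-313409 + (57*(-4*(-1)))*p)*(L(363, 229) + K) = (-313409 + (57*(-4*(-1)))*22)*(0 - 44805) = (-313409 + (57*4)*22)*(-44805) = (-313409 + 228*22)*(-44805) = (-313409 + 5016)*(-44805) = -308393*(-44805) = 13817548365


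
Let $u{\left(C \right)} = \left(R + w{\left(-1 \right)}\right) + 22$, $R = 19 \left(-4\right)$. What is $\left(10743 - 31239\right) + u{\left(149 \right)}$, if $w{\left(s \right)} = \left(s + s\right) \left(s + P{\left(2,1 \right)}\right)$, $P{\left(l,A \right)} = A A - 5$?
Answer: $-20540$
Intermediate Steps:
$P{\left(l,A \right)} = -5 + A^{2}$ ($P{\left(l,A \right)} = A^{2} - 5 = -5 + A^{2}$)
$R = -76$
$w{\left(s \right)} = 2 s \left(-4 + s\right)$ ($w{\left(s \right)} = \left(s + s\right) \left(s - \left(5 - 1^{2}\right)\right) = 2 s \left(s + \left(-5 + 1\right)\right) = 2 s \left(s - 4\right) = 2 s \left(-4 + s\right)$)
$u{\left(C \right)} = -44$ ($u{\left(C \right)} = \left(-76 + 2 \left(-1\right) \left(-4 - 1\right)\right) + 22 = \left(-76 + 2 \left(-1\right) \left(-5\right)\right) + 22 = \left(-76 + 10\right) + 22 = -66 + 22 = -44$)
$\left(10743 - 31239\right) + u{\left(149 \right)} = \left(10743 - 31239\right) - 44 = -20496 - 44 = -20540$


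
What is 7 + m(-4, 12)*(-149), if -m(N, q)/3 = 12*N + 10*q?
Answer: 32191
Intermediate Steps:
m(N, q) = -36*N - 30*q (m(N, q) = -3*(12*N + 10*q) = -3*(10*q + 12*N) = -36*N - 30*q)
7 + m(-4, 12)*(-149) = 7 + (-36*(-4) - 30*12)*(-149) = 7 + (144 - 360)*(-149) = 7 - 216*(-149) = 7 + 32184 = 32191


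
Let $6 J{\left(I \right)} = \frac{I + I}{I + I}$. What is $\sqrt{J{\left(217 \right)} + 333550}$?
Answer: $\frac{\sqrt{12007806}}{6} \approx 577.54$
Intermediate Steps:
$J{\left(I \right)} = \frac{1}{6}$ ($J{\left(I \right)} = \frac{\left(I + I\right) \frac{1}{I + I}}{6} = \frac{2 I \frac{1}{2 I}}{6} = \frac{1}{6} \cdot 1 = \frac{1}{6}$)
$\sqrt{J{\left(217 \right)} + 333550} = \sqrt{\frac{1}{6} + 333550} = \sqrt{\frac{2001301}{6}} = \frac{\sqrt{12007806}}{6}$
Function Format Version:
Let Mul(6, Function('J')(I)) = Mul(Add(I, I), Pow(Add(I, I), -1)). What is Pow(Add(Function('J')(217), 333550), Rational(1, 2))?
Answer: Mul(Rational(1, 6), Pow(12007806, Rational(1, 2))) ≈ 577.54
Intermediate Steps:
Function('J')(I) = Rational(1, 6) (Function('J')(I) = Mul(Rational(1, 6), Mul(Add(I, I), Pow(Add(I, I), -1))) = Mul(Rational(1, 6), Mul(Mul(2, I), Pow(Mul(2, I), -1))) = Mul(Rational(1, 6), Mul(Mul(2, I), Mul(Rational(1, 2), Pow(I, -1)))) = Mul(Rational(1, 6), 1) = Rational(1, 6))
Pow(Add(Function('J')(217), 333550), Rational(1, 2)) = Pow(Add(Rational(1, 6), 333550), Rational(1, 2)) = Pow(Rational(2001301, 6), Rational(1, 2)) = Mul(Rational(1, 6), Pow(12007806, Rational(1, 2)))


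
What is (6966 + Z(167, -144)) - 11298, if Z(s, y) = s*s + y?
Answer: 23413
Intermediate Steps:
Z(s, y) = y + s**2 (Z(s, y) = s**2 + y = y + s**2)
(6966 + Z(167, -144)) - 11298 = (6966 + (-144 + 167**2)) - 11298 = (6966 + (-144 + 27889)) - 11298 = (6966 + 27745) - 11298 = 34711 - 11298 = 23413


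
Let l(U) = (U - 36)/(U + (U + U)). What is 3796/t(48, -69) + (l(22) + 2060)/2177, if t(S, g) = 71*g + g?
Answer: 5415119/29742174 ≈ 0.18207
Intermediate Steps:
l(U) = (-36 + U)/(3*U) (l(U) = (-36 + U)/(U + 2*U) = (-36 + U)/((3*U)) = (-36 + U)*(1/(3*U)) = (-36 + U)/(3*U))
t(S, g) = 72*g
3796/t(48, -69) + (l(22) + 2060)/2177 = 3796/((72*(-69))) + ((1/3)*(-36 + 22)/22 + 2060)/2177 = 3796/(-4968) + ((1/3)*(1/22)*(-14) + 2060)*(1/2177) = 3796*(-1/4968) + (-7/33 + 2060)*(1/2177) = -949/1242 + (67973/33)*(1/2177) = -949/1242 + 67973/71841 = 5415119/29742174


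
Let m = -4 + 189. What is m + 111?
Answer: 296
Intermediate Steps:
m = 185
m + 111 = 185 + 111 = 296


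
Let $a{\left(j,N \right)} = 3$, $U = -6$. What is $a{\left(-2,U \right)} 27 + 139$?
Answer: $220$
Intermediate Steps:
$a{\left(-2,U \right)} 27 + 139 = 3 \cdot 27 + 139 = 81 + 139 = 220$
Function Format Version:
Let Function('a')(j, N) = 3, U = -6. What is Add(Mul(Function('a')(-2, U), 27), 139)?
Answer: 220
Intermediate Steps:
Add(Mul(Function('a')(-2, U), 27), 139) = Add(Mul(3, 27), 139) = Add(81, 139) = 220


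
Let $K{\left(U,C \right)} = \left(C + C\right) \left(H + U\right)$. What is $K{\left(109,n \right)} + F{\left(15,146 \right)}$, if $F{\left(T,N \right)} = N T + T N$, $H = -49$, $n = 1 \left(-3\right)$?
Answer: $4020$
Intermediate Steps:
$n = -3$
$F{\left(T,N \right)} = 2 N T$ ($F{\left(T,N \right)} = N T + N T = 2 N T$)
$K{\left(U,C \right)} = 2 C \left(-49 + U\right)$ ($K{\left(U,C \right)} = \left(C + C\right) \left(-49 + U\right) = 2 C \left(-49 + U\right)$)
$K{\left(109,n \right)} + F{\left(15,146 \right)} = 2 \left(-3\right) \left(-49 + 109\right) + 2 \cdot 146 \cdot 15 = 2 \left(-3\right) 60 + 4380 = -360 + 4380 = 4020$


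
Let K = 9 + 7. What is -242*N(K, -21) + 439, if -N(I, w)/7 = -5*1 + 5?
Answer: 439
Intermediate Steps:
K = 16
N(I, w) = 0 (N(I, w) = -7*(-5*1 + 5) = -7*(-5 + 5) = -7*0 = 0)
-242*N(K, -21) + 439 = -242*0 + 439 = 0 + 439 = 439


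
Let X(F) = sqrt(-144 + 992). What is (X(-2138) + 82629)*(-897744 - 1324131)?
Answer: -183591309375 - 8887500*sqrt(53) ≈ -1.8366e+11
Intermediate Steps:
X(F) = 4*sqrt(53) (X(F) = sqrt(848) = 4*sqrt(53))
(X(-2138) + 82629)*(-897744 - 1324131) = (4*sqrt(53) + 82629)*(-897744 - 1324131) = (82629 + 4*sqrt(53))*(-2221875) = -183591309375 - 8887500*sqrt(53)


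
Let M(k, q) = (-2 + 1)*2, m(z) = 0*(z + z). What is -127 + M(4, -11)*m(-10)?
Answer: -127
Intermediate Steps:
m(z) = 0 (m(z) = 0*(2*z) = 0)
M(k, q) = -2 (M(k, q) = -1*2 = -2)
-127 + M(4, -11)*m(-10) = -127 - 2*0 = -127 + 0 = -127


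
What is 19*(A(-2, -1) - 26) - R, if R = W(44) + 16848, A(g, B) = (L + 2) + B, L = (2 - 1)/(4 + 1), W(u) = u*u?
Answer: -96276/5 ≈ -19255.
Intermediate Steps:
W(u) = u**2
L = 1/5 ≈ 0.20000
A(g, B) = 11/5 + B (A(g, B) = (1/5 + 2) + B = 11/5 + B)
R = 18784 (R = 44**2 + 16848 = 1936 + 16848 = 18784)
19*(A(-2, -1) - 26) - R = 19*((11/5 - 1) - 26) - 1*18784 = 19*(6/5 - 26) - 18784 = 19*(-124/5) - 18784 = -2356/5 - 18784 = -96276/5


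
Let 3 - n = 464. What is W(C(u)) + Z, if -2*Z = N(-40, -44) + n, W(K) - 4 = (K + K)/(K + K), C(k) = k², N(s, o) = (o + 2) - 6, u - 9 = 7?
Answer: 519/2 ≈ 259.50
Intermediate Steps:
u = 16 (u = 9 + 7 = 16)
n = -461 (n = 3 - 1*464 = 3 - 464 = -461)
N(s, o) = -4 + o (N(s, o) = (2 + o) - 6 = -4 + o)
W(K) = 5 (W(K) = 4 + (K + K)/(K + K) = 4 + (2*K)/((2*K)) = 4 + (2*K)*(1/(2*K)) = 4 + 1 = 5)
Z = 509/2 (Z = -((-4 - 44) - 461)/2 = -(-48 - 461)/2 = -½*(-509) = 509/2 ≈ 254.50)
W(C(u)) + Z = 5 + 509/2 = 519/2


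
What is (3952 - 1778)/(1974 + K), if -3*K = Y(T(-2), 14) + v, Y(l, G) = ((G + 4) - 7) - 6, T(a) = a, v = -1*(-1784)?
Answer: 6522/4133 ≈ 1.5780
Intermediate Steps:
v = 1784
Y(l, G) = -9 + G (Y(l, G) = ((4 + G) - 7) - 6 = (-3 + G) - 6 = -9 + G)
K = -1789/3 (K = -((-9 + 14) + 1784)/3 = -(5 + 1784)/3 = -1/3*1789 = -1789/3 ≈ -596.33)
(3952 - 1778)/(1974 + K) = (3952 - 1778)/(1974 - 1789/3) = 2174/(4133/3) = 2174*(3/4133) = 6522/4133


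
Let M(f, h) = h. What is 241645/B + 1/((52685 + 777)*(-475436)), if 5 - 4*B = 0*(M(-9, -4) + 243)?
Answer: 4913659582356511/25417759432 ≈ 1.9332e+5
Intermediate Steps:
B = 5/4 (B = 5/4 - 0*(-4 + 243) = 5/4 - 0*239 = 5/4 - ¼*0 = 5/4 + 0 = 5/4 ≈ 1.2500)
241645/B + 1/((52685 + 777)*(-475436)) = 241645/(5/4) + 1/((52685 + 777)*(-475436)) = 241645*(⅘) - 1/475436/53462 = 193316 + (1/53462)*(-1/475436) = 193316 - 1/25417759432 = 4913659582356511/25417759432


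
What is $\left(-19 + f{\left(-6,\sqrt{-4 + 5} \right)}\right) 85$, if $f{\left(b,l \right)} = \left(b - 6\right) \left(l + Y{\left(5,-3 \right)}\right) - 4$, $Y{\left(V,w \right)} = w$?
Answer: $85$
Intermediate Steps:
$f{\left(b,l \right)} = -4 + \left(-6 + b\right) \left(-3 + l\right)$ ($f{\left(b,l \right)} = \left(b - 6\right) \left(l - 3\right) - 4 = \left(-6 + b\right) \left(-3 + l\right) - 4 = -4 + \left(-6 + b\right) \left(-3 + l\right)$)
$\left(-19 + f{\left(-6,\sqrt{-4 + 5} \right)}\right) 85 = \left(-19 - \left(-32 + 12 \sqrt{-4 + 5}\right)\right) 85 = \left(-19 + \left(14 - 6 \sqrt{1} + 18 - 6 \sqrt{1}\right)\right) 85 = \left(-19 + \left(14 - 6 + 18 - 6\right)\right) 85 = \left(-19 + 20\right) 85 = 1 \cdot 85 = 85$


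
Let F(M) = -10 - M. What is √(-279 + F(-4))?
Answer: I*√285 ≈ 16.882*I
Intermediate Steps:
√(-279 + F(-4)) = √(-279 + (-10 - 1*(-4))) = √(-279 + (-10 + 4)) = √(-279 - 6) = √(-285) = I*√285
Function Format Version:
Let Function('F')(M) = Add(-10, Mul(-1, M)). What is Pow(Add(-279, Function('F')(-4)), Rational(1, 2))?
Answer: Mul(I, Pow(285, Rational(1, 2))) ≈ Mul(16.882, I)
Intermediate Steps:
Pow(Add(-279, Function('F')(-4)), Rational(1, 2)) = Pow(Add(-279, Add(-10, Mul(-1, -4))), Rational(1, 2)) = Pow(Add(-279, Add(-10, 4)), Rational(1, 2)) = Pow(Add(-279, -6), Rational(1, 2)) = Pow(-285, Rational(1, 2)) = Mul(I, Pow(285, Rational(1, 2)))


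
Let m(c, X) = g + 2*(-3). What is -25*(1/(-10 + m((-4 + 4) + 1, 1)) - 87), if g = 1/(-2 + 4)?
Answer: 67475/31 ≈ 2176.6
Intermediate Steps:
g = 1/2 ≈ 0.50000
m(c, X) = -11/2 (m(c, X) = 1/2 + 2*(-3) = 1/2 - 6 = -11/2)
-25*(1/(-10 + m((-4 + 4) + 1, 1)) - 87) = -25*(1/(-10 - 11/2) - 87) = -25*(1/(-31/2) - 87) = -25*(-2/31 - 87) = -25*(-2699/31) = 67475/31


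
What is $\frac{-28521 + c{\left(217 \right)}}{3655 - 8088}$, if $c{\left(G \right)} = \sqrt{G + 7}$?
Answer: $\frac{28521}{4433} - \frac{4 \sqrt{14}}{4433} \approx 6.4304$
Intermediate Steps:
$c{\left(G \right)} = \sqrt{7 + G}$
$\frac{-28521 + c{\left(217 \right)}}{3655 - 8088} = \frac{-28521 + \sqrt{7 + 217}}{3655 - 8088} = \frac{-28521 + \sqrt{224}}{-4433} = \left(-28521 + 4 \sqrt{14}\right) \left(- \frac{1}{4433}\right) = \frac{28521}{4433} - \frac{4 \sqrt{14}}{4433}$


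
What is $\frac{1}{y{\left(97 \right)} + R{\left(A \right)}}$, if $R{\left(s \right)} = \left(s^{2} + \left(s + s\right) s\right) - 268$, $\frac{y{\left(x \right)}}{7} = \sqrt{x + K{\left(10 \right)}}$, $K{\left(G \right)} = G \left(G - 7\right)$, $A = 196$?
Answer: $\frac{114980}{13220394177} - \frac{7 \sqrt{127}}{13220394177} \approx 8.6912 \cdot 10^{-6}$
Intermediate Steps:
$K{\left(G \right)} = G \left(-7 + G\right)$
$y{\left(x \right)} = 7 \sqrt{30 + x}$ ($y{\left(x \right)} = 7 \sqrt{x + 10 \left(-7 + 10\right)} = 7 \sqrt{x + 10 \cdot 3} = 7 \sqrt{x + 30} = 7 \sqrt{30 + x}$)
$R{\left(s \right)} = -268 + 3 s^{2}$ ($R{\left(s \right)} = \left(s^{2} + 2 s s\right) - 268 = \left(s^{2} + 2 s^{2}\right) - 268 = 3 s^{2} - 268 = -268 + 3 s^{2}$)
$\frac{1}{y{\left(97 \right)} + R{\left(A \right)}} = \frac{1}{7 \sqrt{30 + 97} - \left(268 - 3 \cdot 196^{2}\right)} = \frac{1}{7 \sqrt{127} + \left(-268 + 3 \cdot 38416\right)} = \frac{1}{7 \sqrt{127} + \left(-268 + 115248\right)} = \frac{1}{7 \sqrt{127} + 114980} = \frac{1}{114980 + 7 \sqrt{127}}$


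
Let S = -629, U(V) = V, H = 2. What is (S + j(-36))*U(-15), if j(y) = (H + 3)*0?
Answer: 9435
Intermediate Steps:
j(y) = 0 (j(y) = (2 + 3)*0 = 5*0 = 0)
(S + j(-36))*U(-15) = (-629 + 0)*(-15) = -629*(-15) = 9435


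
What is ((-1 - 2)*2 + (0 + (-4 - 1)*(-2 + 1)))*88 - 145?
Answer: -233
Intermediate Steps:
((-1 - 2)*2 + (0 + (-4 - 1)*(-2 + 1)))*88 - 145 = (-3*2 + (0 - 5*(-1)))*88 - 145 = (-6 + (0 + 5))*88 - 145 = (-6 + 5)*88 - 145 = -1*88 - 145 = -88 - 145 = -233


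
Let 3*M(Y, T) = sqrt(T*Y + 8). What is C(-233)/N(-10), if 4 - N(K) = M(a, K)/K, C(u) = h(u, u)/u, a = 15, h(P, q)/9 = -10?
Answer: 162000/1694143 - 1350*I*sqrt(142)/1694143 ≈ 0.095624 - 0.0094957*I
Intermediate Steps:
h(P, q) = -90 (h(P, q) = 9*(-10) = -90)
M(Y, T) = sqrt(8 + T*Y)/3 (M(Y, T) = sqrt(T*Y + 8)/3 = sqrt(8 + T*Y)/3)
C(u) = -90/u
N(K) = 4 - sqrt(8 + 15*K)/(3*K) (N(K) = 4 - sqrt(8 + K*15)/3/K = 4 - sqrt(8 + 15*K)/3/K = 4 - sqrt(8 + 15*K)/(3*K))
C(-233)/N(-10) = (-90/(-233))/(4 - 1/3*sqrt(8 + 15*(-10))/(-10)) = (-90*(-1/233))/(4 - 1/3*(-1/10)*sqrt(8 - 150)) = 90/(233*(4 - 1/3*(-1/10)*sqrt(-142))) = 90/(233*(4 - 1/3*(-1/10)*I*sqrt(142))) = 90/(233*(4 + I*sqrt(142)/30))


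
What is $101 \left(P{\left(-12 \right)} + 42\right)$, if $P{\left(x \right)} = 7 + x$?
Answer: $3737$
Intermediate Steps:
$101 \left(P{\left(-12 \right)} + 42\right) = 101 \left(\left(7 - 12\right) + 42\right) = 101 \left(-5 + 42\right) = 101 \cdot 37 = 3737$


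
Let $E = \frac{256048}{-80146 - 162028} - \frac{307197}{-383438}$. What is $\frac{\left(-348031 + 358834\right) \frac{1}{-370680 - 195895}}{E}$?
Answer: $\frac{1572339638922}{21120820810525} \approx 0.074445$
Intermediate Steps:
$E = - \frac{37278067}{145546574}$ ($E = \frac{256048}{-242174} - - \frac{963}{1202} = 256048 \left(- \frac{1}{242174}\right) + \frac{963}{1202} = - \frac{128024}{121087} + \frac{963}{1202} = - \frac{37278067}{145546574} \approx -0.25612$)
$\frac{\left(-348031 + 358834\right) \frac{1}{-370680 - 195895}}{E} = \frac{\left(-348031 + 358834\right) \frac{1}{-370680 - 195895}}{- \frac{37278067}{145546574}} = \frac{10803}{-566575} \left(- \frac{145546574}{37278067}\right) = 10803 \left(- \frac{1}{566575}\right) \left(- \frac{145546574}{37278067}\right) = \left(- \frac{10803}{566575}\right) \left(- \frac{145546574}{37278067}\right) = \frac{1572339638922}{21120820810525}$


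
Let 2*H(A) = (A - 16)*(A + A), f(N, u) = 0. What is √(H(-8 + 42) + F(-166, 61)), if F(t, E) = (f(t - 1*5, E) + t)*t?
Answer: 2*√7042 ≈ 167.83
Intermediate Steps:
F(t, E) = t² (F(t, E) = (0 + t)*t = t*t = t²)
H(A) = A*(-16 + A) (H(A) = ((A - 16)*(A + A))/2 = ((-16 + A)*(2*A))/2 = (2*A*(-16 + A))/2 = A*(-16 + A))
√(H(-8 + 42) + F(-166, 61)) = √((-8 + 42)*(-16 + (-8 + 42)) + (-166)²) = √(34*(-16 + 34) + 27556) = √(34*18 + 27556) = √(612 + 27556) = √28168 = 2*√7042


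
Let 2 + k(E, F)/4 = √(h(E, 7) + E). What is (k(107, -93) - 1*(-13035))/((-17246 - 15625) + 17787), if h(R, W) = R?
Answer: -13027/15084 - √214/3771 ≈ -0.86751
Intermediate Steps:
k(E, F) = -8 + 4*√2*√E (k(E, F) = -8 + 4*√(E + E) = -8 + 4*√(2*E) = -8 + 4*(√2*√E) = -8 + 4*√2*√E)
(k(107, -93) - 1*(-13035))/((-17246 - 15625) + 17787) = ((-8 + 4*√2*√107) - 1*(-13035))/((-17246 - 15625) + 17787) = ((-8 + 4*√214) + 13035)/(-32871 + 17787) = (13027 + 4*√214)/(-15084) = (13027 + 4*√214)*(-1/15084) = -13027/15084 - √214/3771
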